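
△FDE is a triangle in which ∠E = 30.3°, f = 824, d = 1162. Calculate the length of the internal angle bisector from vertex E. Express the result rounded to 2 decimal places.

930.73

By the law of cosines, e² = f² + d² − 2·f·d·cos E = 3.7584e+05, so e ≈ 613.06.
The bisector from E has length 2·f·d·cos(∠E/2)/(f+d) ≈ 930.73.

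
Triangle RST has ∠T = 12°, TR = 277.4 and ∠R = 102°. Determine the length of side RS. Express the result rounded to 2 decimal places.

63.13

The third angle is ∠S = 180° − ∠T − ∠R = 66.00°.
Law of sines: RS = TR·sin T/sin S ≈ 63.133.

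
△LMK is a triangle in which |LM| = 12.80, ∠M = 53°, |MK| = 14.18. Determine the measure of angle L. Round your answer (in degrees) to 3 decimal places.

∠L ≈ 69.357°

By the law of cosines, |KL|² = |LM|² + |MK|² − 2·|LM|·|MK|·cos M = 146.45, so |KL| ≈ 12.102.
Law of cosines again: cos L = (|KL|² + |LM|² − |MK|²)/(2·|KL|·|LM|) ≈ 0.35254, so ∠L ≈ 69.36°.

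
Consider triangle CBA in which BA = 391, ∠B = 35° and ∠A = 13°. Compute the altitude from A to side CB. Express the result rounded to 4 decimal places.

The third angle is ∠C = 180° − ∠B − ∠A = 132.00°.
Law of sines: AC = BA·sin B/sin C ≈ 301.78.
Law of sines: CB = BA·sin A/sin C ≈ 118.36.
Area = ½·BA·AC·sin A ≈ 13272.
The altitude from A has length 2·area/CB ≈ 224.27.

224.2684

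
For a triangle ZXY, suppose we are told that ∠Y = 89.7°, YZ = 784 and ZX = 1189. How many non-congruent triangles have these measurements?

1

YZ·sin Y = 784·sin(89.7°) ≈ 784.
Since ZX ≥ YZ, exactly one triangle exists.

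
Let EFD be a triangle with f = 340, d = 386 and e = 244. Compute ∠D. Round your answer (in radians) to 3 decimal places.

By the law of cosines, cos D = (e² + f² − d²) / (2·e·f) ≈ 0.15755, so ∠D ≈ 1.4126 rad.

∠D ≈ 1.413 rad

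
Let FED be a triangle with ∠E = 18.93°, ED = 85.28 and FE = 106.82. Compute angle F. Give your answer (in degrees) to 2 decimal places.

∠F ≈ 46.61°

By the law of cosines, DF² = FE² + ED² − 2·FE·ED·cos E = 1449.3, so DF ≈ 38.07.
Law of cosines again: cos F = (DF² + FE² − ED²)/(2·DF·FE) ≈ 0.68695, so ∠F ≈ 46.61°.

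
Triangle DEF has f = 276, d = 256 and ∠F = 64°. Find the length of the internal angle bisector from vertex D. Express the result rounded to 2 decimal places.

Law of sines: sin D = d·sin F/f ≈ 0.83366.
Since f ≥ d, only the acute value applies: ∠D ≈ 56.48°.
Then ∠E = 180° − ∠F − ∠D ≈ 59.52°.
Law of sines gives e = f·sin E/sin F ≈ 264.65.
The bisector from D has length 2·e·f·cos(∠D/2)/(e+f) ≈ 238.05.

t_D ≈ 238.05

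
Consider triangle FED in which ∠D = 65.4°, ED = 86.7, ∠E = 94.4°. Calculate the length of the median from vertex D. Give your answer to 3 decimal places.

The third angle is ∠F = 180° − ∠E − ∠D = 20.20°.
Law of sines: DF = ED·sin E/sin F ≈ 250.35.
Law of sines: FE = ED·sin D/sin F ≈ 228.3.
Median from D: ½√(2·ED² + 2·DF² − FE²) ≈ 148.54.

m_D ≈ 148.544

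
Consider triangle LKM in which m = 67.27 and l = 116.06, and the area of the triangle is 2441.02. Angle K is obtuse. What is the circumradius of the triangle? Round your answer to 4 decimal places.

138.9107

From area = ½·m·l·sin K, we get sin K = 2·area/(m·l) ≈ 0.62531.
Taking the obtuse solution, ∠K ≈ 141.29°.
Law of cosines then gives k ≈ 173.73.
Circumradius = k/(2 sin K) ≈ 138.91.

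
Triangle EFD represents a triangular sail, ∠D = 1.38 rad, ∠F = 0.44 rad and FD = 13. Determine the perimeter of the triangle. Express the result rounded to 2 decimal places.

31.88

The third angle is ∠E = π − ∠F − ∠D = 1.322 rad.
Law of sines: DE = FD·sin F/sin E ≈ 5.7137.
Law of sines: EF = FD·sin D/sin E ≈ 13.171.
Semiperimeter s = (13+5.7137+13.171)/2 = 15.942.
Perimeter = 13 + 5.7137 + 13.171 = 31.885.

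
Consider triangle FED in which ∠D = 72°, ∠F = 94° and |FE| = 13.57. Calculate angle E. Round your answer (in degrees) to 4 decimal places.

∠E ≈ 14.0000°

The third angle is ∠E = 180° − ∠D − ∠F = 14.00°.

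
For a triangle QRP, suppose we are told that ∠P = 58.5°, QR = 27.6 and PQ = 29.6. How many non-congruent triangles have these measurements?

PQ·sin P = 29.6·sin(58.5°) ≈ 25.24.
Since PQ sin P < QR < PQ (25.24 < 27.6 < 29.6), two triangles exist.

2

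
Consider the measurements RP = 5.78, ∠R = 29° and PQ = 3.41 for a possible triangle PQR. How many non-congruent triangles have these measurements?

RP·sin R = 5.78·sin(29°) ≈ 2.802.
Since RP sin R < PQ < RP (2.802 < 3.41 < 5.78), two triangles exist.

2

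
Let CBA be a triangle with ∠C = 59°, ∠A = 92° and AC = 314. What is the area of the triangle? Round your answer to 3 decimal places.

area ≈ 87108.197

The third angle is ∠B = 180° − ∠A − ∠C = 29.00°.
Law of sines: BA = AC·sin C/sin B ≈ 555.17.
Law of sines: CB = AC·sin A/sin B ≈ 647.28.
Area = ½·AC·BA·sin A ≈ 87108.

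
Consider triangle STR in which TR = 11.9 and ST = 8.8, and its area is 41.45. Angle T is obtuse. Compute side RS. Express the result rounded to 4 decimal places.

18.6284

From area = ½·ST·TR·sin T, we get sin T = 2·area/(ST·TR) ≈ 0.79163.
Taking the obtuse solution, ∠T ≈ 127.66°.
Law of cosines then gives RS ≈ 18.628.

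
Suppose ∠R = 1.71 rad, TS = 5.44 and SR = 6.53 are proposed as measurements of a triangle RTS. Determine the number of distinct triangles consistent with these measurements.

0

SR·sin R = 6.53·sin(1.71 rad) ≈ 6.467.
Since ∠R is not acute, a triangle exists only if TS > SR; here TS ≤ SR, so there is no triangle.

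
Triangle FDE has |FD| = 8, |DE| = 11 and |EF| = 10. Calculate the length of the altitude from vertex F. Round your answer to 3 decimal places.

h_F ≈ 7.005

Semiperimeter s = (11 + 10 + 8)/2 = 14.5.
Heron's formula: area = √(14.5·3.5·4.5·6.5) ≈ 38.528.
The altitude from F has length 2·area/|DE| ≈ 7.0052.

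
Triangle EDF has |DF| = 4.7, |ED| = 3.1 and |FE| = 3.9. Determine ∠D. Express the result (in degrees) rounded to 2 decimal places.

By the law of cosines, cos D = (|ED|² + |DF|² − |FE|²) / (2·|ED|·|DF|) ≈ 0.56589, so ∠D ≈ 55.54°.

55.54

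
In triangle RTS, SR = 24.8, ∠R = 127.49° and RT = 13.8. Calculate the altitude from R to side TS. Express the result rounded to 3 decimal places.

7.768

By the law of cosines, TS² = SR² + RT² − 2·SR·RT·cos R = 1222.1, so TS ≈ 34.958.
Area = ½·SR·RT·sin R ≈ 135.78.
The altitude from R has length 2·area/TS ≈ 7.768.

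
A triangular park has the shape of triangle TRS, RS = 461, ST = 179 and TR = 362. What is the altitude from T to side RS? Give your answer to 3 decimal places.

129.931

Semiperimeter s = (461 + 179 + 362)/2 = 501.
Heron's formula: area = √(501·40·322·139) ≈ 29949.
The altitude from T has length 2·area/RS ≈ 129.93.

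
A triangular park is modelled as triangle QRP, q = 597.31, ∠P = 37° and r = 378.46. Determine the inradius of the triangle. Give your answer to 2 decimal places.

100.89

By the law of cosines, p² = q² + r² − 2·q·r·cos P = 1.3894e+05, so p ≈ 372.74.
Area = ½·q·r·sin P ≈ 68023.
Semiperimeter s = (597.31+378.46+372.74)/2 = 674.26.
Inradius = area/s = 68023/674.26 ≈ 100.89.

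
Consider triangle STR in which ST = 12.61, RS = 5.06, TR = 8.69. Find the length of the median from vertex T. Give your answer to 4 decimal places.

m_T ≈ 10.5292

Median from T: ½√(2·ST² + 2·TR² − RS²) ≈ 10.529.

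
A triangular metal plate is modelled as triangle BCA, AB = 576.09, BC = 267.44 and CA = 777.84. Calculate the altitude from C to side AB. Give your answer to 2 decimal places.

Semiperimeter s = (777.84 + 576.09 + 267.44)/2 = 810.69.
Heron's formula: area = √(810.69·32.845·234.6·543.25) ≈ 58253.
The altitude from C has length 2·area/AB ≈ 202.24.

202.24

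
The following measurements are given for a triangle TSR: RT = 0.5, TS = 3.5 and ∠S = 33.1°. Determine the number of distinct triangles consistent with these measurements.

TS·sin S = 3.5·sin(33.1°) ≈ 1.911.
Since RT = 0.5 < 1.911 = TS sin S, no triangle exists.

0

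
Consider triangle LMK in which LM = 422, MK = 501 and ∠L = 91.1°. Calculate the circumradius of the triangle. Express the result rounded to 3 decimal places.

Law of sines: sin K = LM·sin L/MK ≈ 0.84216.
Since MK ≥ LM, only the acute value applies: ∠K ≈ 57.37°.
Then ∠M = 180° − ∠L − ∠K ≈ 31.53°.
Law of sines gives KL = MK·sin M/sin L ≈ 262.05.
Circumradius = MK/(2 sin L) ≈ 250.55.

250.546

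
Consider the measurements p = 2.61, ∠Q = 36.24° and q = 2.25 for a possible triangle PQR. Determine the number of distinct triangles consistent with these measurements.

2

p·sin Q = 2.61·sin(36.24°) ≈ 1.543.
Since p sin Q < q < p (1.543 < 2.25 < 2.61), two triangles exist.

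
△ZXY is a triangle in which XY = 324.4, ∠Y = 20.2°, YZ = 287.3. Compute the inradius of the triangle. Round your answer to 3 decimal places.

44.388

By the law of cosines, ZX² = XY² + YZ² − 2·XY·YZ·cos Y = 12841, so ZX ≈ 113.32.
Area = ½·XY·YZ·sin Y ≈ 16091.
Semiperimeter s = (324.4+287.3+113.32)/2 = 362.51.
Inradius = area/s = 16091/362.51 ≈ 44.388.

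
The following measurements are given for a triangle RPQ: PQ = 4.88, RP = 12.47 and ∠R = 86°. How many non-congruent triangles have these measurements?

0

RP·sin R = 12.47·sin(86°) ≈ 12.44.
Since PQ = 4.88 < 12.44 = RP sin R, no triangle exists.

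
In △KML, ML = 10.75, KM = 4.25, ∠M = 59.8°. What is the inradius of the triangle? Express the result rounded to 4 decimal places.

r ≈ 1.6208

By the law of cosines, LK² = KM² + ML² − 2·KM·ML·cos M = 87.662, so LK ≈ 9.3628.
Area = ½·KM·ML·sin M ≈ 19.743.
Semiperimeter s = (10.75+9.3628+4.25)/2 = 12.181.
Inradius = area/s = 19.743/12.181 ≈ 1.6208.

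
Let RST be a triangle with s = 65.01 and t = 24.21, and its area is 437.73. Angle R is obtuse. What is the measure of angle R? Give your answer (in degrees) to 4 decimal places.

From area = ½·s·t·sin R, we get sin R = 2·area/(s·t) ≈ 0.55624.
Taking the obtuse solution, ∠R ≈ 146.20°.

∠R ≈ 146.2039°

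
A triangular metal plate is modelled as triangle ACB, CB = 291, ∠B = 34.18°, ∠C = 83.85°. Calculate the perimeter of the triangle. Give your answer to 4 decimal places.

The third angle is ∠A = 180° − ∠C − ∠B = 61.97°.
Law of sines: BA = CB·sin C/sin A ≈ 327.77.
Law of sines: AC = CB·sin B/sin A ≈ 185.21.
Semiperimeter s = (291+327.77+185.21)/2 = 401.99.
Perimeter = 291 + 327.77 + 185.21 = 803.98.

perimeter ≈ 803.9791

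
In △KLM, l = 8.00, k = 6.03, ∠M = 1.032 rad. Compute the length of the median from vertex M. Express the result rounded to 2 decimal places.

6.12

By the law of cosines, m² = k² + l² − 2·k·l·cos M = 50.857, so m ≈ 7.1314.
Median from M: ½√(2·k² + 2·l² − m²) ≈ 6.121.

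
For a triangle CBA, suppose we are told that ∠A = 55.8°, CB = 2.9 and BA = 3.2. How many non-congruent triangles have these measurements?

2

BA·sin A = 3.2·sin(55.8°) ≈ 2.647.
Since BA sin A < CB < BA (2.647 < 2.9 < 3.2), two triangles exist.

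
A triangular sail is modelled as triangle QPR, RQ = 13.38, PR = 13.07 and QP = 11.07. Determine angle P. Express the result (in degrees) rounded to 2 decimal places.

By the law of cosines, cos P = (QP² + PR² − RQ²) / (2·QP·PR) ≈ 0.39515, so ∠P ≈ 66.72°.

∠P ≈ 66.72°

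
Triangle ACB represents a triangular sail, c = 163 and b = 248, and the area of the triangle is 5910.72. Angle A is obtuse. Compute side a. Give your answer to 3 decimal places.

From area = ½·c·b·sin A, we get sin A = 2·area/(c·b) ≈ 0.29244.
Taking the obtuse solution, ∠A ≈ 2.845 rad.
Law of cosines then gives a ≈ 406.68.

406.678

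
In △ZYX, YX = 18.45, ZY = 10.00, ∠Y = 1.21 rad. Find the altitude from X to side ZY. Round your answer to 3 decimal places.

By the law of cosines, XZ² = ZY² + YX² − 2·ZY·YX·cos Y = 310.14, so XZ ≈ 17.611.
Area = ½·ZY·YX·sin Y ≈ 86.311.
The altitude from X has length 2·area/ZY ≈ 17.262.

17.262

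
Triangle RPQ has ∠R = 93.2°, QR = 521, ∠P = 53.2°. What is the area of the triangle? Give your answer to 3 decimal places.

area ≈ 93651.219

The third angle is ∠Q = 180° − ∠R − ∠P = 33.60°.
Law of sines: PQ = QR·sin R/sin P ≈ 649.64.
Law of sines: RP = QR·sin Q/sin P ≈ 360.07.
Area = ½·QR·PQ·sin Q ≈ 93651.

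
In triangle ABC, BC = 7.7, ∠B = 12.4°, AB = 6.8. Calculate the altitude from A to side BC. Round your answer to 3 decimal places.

By the law of cosines, CA² = AB² + BC² − 2·AB·BC·cos B = 3.2529, so CA ≈ 1.8036.
Area = ½·AB·BC·sin B ≈ 5.6218.
The altitude from A has length 2·area/BC ≈ 1.4602.

1.460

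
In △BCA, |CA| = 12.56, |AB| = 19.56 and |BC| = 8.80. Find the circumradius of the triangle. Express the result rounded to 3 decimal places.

13.123

By the law of cosines, cos B = (|AB|² + |BC|² − |CA|²) / (2·|AB|·|BC|) ≈ 0.87807, so ∠B ≈ 28.59°.
Circumradius = |CA|/(2 sin B) ≈ 13.123.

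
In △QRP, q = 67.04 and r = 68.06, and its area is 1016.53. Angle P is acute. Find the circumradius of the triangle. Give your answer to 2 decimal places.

34.71

From area = ½·q·r·sin P, we get sin P = 2·area/(q·r) ≈ 0.44558.
Taking the acute solution, ∠P ≈ 26.46°.
Law of cosines then gives p ≈ 30.935.
Circumradius = p/(2 sin P) ≈ 34.714.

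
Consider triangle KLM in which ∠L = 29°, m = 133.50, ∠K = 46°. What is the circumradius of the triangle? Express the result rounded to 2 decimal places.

The third angle is ∠M = 180° − ∠K − ∠L = 105.00°.
Law of sines: k = m·sin K/sin M ≈ 99.42.
Law of sines: l = m·sin L/sin M ≈ 67.005.
Circumradius = m/(2 sin M) ≈ 69.105.

R ≈ 69.10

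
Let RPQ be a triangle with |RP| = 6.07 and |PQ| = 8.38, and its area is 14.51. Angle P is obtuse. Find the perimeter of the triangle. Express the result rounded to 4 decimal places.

28.2566

From area = ½·|RP|·|PQ|·sin P, we get sin P = 2·area/(|RP|·|PQ|) ≈ 0.57051.
Taking the obtuse solution, ∠P ≈ 145.21°.
Law of cosines then gives |QR| ≈ 13.807.
Perimeter = 8.38 + 13.807 + 6.07 = 28.257.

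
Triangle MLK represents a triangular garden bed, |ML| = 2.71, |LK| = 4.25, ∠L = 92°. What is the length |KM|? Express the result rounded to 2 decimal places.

By the law of cosines, |KM|² = |ML|² + |LK|² − 2·|ML|·|LK|·cos L = 26.211, so |KM| ≈ 5.1196.

5.12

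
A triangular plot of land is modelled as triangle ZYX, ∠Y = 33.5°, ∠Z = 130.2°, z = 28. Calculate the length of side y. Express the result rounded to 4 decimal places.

20.2335

The third angle is ∠X = 180° − ∠Z − ∠Y = 16.30°.
Law of sines: y = z·sin Y/sin Z ≈ 20.233.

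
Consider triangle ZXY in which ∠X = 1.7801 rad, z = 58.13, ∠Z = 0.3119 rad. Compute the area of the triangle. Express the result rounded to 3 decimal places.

4670.530

The third angle is ∠Y = π − ∠Z − ∠X = 1.0496 rad.
Law of sines: x = z·sin X/sin Z ≈ 185.3.
Law of sines: y = z·sin Y/sin Z ≈ 164.28.
Area = ½·z·x·sin Y ≈ 4670.5.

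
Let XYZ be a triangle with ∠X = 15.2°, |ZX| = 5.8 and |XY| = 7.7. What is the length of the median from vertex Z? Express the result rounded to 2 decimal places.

m_Z ≈ 2.32

By the law of cosines, |YZ|² = |ZX|² + |XY|² − 2·|ZX|·|XY|·cos X = 6.7347, so |YZ| ≈ 2.5951.
Median from Z: ½√(2·|YZ|² + 2·|ZX|² − |XY|²) ≈ 2.3162.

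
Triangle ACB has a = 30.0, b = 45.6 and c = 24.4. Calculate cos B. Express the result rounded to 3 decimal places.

-0.399

By the law of cosines, cos B = (a² + c² − b²) / (2·a·c) ≈ -0.39891, so ∠B ≈ 113.51°.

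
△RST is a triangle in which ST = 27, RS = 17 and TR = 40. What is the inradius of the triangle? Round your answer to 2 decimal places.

r ≈ 4.23

Semiperimeter s = (27 + 40 + 17)/2 = 42.
Heron's formula: area = √(42·15·2·25) ≈ 177.48.
Inradius = area/s = 177.48/42 ≈ 4.2258.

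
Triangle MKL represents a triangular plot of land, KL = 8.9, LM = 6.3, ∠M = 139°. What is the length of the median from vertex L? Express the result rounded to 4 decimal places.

Law of sines: sin K = LM·sin M/KL ≈ 0.46440.
Since KL ≥ LM, only the acute value applies: ∠K ≈ 27.67°.
Then ∠L = 180° − ∠M − ∠K ≈ 13.33°.
Law of sines gives MK = KL·sin L/sin M ≈ 3.1274.
Median from L: ½√(2·KL² + 2·LM² − MK²) ≈ 7.5502.

m_L ≈ 7.5502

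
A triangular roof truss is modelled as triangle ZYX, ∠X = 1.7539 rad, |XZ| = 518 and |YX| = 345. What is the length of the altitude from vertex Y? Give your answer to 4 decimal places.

By the law of cosines, |ZY|² = |YX|² + |XZ|² − 2·|YX|·|XZ|·cos X = 4.5243e+05, so |ZY| ≈ 672.63.
Area = ½·|YX|·|XZ|·sin X ≈ 87861.
The altitude from Y has length 2·area/|XZ| ≈ 339.23.

h_Y ≈ 339.2327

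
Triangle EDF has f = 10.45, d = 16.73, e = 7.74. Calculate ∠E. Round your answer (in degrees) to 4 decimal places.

By the law of cosines, cos E = (d² + f² − e²) / (2·d·f) ≈ 0.94146, so ∠E ≈ 19.70°.

19.7019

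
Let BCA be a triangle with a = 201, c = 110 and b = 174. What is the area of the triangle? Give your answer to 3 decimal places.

9557.254

Semiperimeter s = (174 + 110 + 201)/2 = 242.5.
Heron's formula: area = √(242.5·68.5·132.5·41.5) ≈ 9557.3.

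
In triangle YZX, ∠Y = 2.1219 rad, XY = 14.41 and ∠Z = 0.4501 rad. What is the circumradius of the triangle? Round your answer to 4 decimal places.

R ≈ 16.5611

The third angle is ∠X = π − ∠Y − ∠Z = 0.5696 rad.
Law of sines: ZX = XY·sin Y/sin Z ≈ 28.218.
Law of sines: YZ = XY·sin X/sin Z ≈ 17.862.
Circumradius = XY/(2 sin Z) ≈ 16.561.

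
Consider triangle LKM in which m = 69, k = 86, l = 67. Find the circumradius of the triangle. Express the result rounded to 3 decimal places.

R ≈ 43.891

By the law of cosines, cos L = (k² + m² − l²) / (2·k·m) ≈ 0.64611, so ∠L ≈ 49.75°.
Circumradius = l/(2 sin L) ≈ 43.891.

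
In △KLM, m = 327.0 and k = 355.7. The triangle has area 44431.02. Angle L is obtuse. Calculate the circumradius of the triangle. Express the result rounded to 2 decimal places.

From area = ½·m·k·sin L, we get sin L = 2·area/(m·k) ≈ 0.76398.
Taking the obtuse solution, ∠L ≈ 130.18°.
Law of cosines then gives l ≈ 619.31.
Circumradius = l/(2 sin L) ≈ 405.32.

405.32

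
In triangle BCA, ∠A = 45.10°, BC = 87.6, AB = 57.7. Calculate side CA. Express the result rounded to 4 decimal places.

Law of sines: sin C = AB·sin A/BC ≈ 0.46657.
Since BC ≥ AB, only the acute value applies: ∠C ≈ 27.81°.
Then ∠B = 180° − ∠A − ∠C ≈ 107.09°.
Law of sines gives CA = BC·sin B/sin A ≈ 118.21.

118.2098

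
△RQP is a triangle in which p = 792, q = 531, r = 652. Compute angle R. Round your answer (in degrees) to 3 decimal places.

By the law of cosines, cos R = (q² + p² − r²) / (2·q·p) ≈ 0.57558, so ∠R ≈ 54.86°.

54.860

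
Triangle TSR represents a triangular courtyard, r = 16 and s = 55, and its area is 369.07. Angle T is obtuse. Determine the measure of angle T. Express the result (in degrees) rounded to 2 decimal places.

∠T ≈ 122.99°

From area = ½·s·r·sin T, we get sin T = 2·area/(s·r) ≈ 0.83880.
Taking the obtuse solution, ∠T ≈ 122.99°.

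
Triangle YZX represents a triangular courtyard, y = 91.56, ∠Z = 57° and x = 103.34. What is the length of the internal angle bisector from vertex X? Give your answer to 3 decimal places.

By the law of cosines, z² = x² + y² − 2·x·y·cos Z = 8755.8, so z ≈ 93.573.
Law of cosines again: cos X = (y² + z² − x²)/(2·y·z) ≈ 0.37700, so ∠X ≈ 67.85°.
The bisector from X has length 2·y·z·cos(∠X/2)/(y+z) ≈ 76.799.

76.799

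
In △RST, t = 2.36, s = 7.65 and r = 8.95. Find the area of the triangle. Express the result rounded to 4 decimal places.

Semiperimeter p = (8.95 + 7.65 + 2.36)/2 = 9.48.
Heron's formula: area = √(9.48·0.53·1.83·7.12) ≈ 8.0911.

area ≈ 8.0911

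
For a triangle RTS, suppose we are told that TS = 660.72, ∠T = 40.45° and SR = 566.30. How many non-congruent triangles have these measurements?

TS·sin T = 660.72·sin(40.45°) ≈ 428.7.
Since TS sin T < SR < TS (428.7 < 566.30 < 660.72), two triangles exist.

2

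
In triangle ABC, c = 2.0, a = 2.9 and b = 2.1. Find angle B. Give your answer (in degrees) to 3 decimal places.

By the law of cosines, cos B = (c² + a² − b²) / (2·c·a) ≈ 0.68966, so ∠B ≈ 46.40°.

∠B ≈ 46.397°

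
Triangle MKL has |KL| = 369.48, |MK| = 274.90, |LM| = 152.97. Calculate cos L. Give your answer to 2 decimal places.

0.75

By the law of cosines, cos L = (|KL|² + |LM|² − |MK|²) / (2·|KL|·|LM|) ≈ 0.74616, so ∠L ≈ 41.74°.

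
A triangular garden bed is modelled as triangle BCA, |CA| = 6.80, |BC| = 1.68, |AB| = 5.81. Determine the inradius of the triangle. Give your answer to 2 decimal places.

Semiperimeter s = (6.8 + 5.81 + 1.68)/2 = 7.145.
Heron's formula: area = √(7.145·0.345·1.335·5.465) ≈ 4.2408.
Inradius = area/s = 4.2408/7.145 ≈ 0.59353.

0.59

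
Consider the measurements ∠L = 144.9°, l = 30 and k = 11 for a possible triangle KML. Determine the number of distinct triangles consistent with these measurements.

1

k·sin L = 11·sin(144.9°) ≈ 6.325.
Since ∠L is not acute, a triangle exists only if l > k; here l > k, so there is exactly one triangle.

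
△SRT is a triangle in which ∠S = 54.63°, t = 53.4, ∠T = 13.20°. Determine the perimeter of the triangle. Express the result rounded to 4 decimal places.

460.6507

The third angle is ∠R = 180° − ∠T − ∠S = 112.17°.
Law of sines: s = t·sin S/sin T ≈ 190.69.
Law of sines: r = t·sin R/sin T ≈ 216.56.
Semiperimeter p = (190.69+216.56+53.4)/2 = 230.33.
Perimeter = 190.69 + 216.56 + 53.4 = 460.65.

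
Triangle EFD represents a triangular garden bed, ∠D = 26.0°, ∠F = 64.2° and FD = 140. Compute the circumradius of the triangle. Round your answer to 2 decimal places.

The third angle is ∠E = 180° − ∠F − ∠D = 89.80°.
Law of sines: DE = FD·sin F/sin E ≈ 126.05.
Law of sines: EF = FD·sin D/sin E ≈ 61.372.
Circumradius = FD/(2 sin E) ≈ 70.

R ≈ 70.00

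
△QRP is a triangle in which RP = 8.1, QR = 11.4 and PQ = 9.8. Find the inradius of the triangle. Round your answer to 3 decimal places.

Semiperimeter s = (8.1 + 9.8 + 11.4)/2 = 14.65.
Heron's formula: area = √(14.65·6.55·4.85·3.25) ≈ 38.891.
Inradius = area/s = 38.891/14.65 ≈ 2.6547.

2.655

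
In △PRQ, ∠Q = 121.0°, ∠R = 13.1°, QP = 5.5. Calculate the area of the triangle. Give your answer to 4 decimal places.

The third angle is ∠P = 180° − ∠R − ∠Q = 45.90°.
Law of sines: RQ = QP·sin P/sin R ≈ 17.426.
Law of sines: PR = QP·sin Q/sin R ≈ 20.8.
Area = ½·QP·RQ·sin Q ≈ 41.077.

41.0775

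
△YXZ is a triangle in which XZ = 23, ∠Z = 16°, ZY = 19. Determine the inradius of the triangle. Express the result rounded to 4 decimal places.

2.4552

By the law of cosines, YX² = XZ² + ZY² − 2·XZ·ZY·cos Z = 49.857, so YX ≈ 7.061.
Area = ½·XZ·ZY·sin Z ≈ 60.227.
Semiperimeter s = (23+19+7.061)/2 = 24.53.
Inradius = area/s = 60.227/24.53 ≈ 2.4552.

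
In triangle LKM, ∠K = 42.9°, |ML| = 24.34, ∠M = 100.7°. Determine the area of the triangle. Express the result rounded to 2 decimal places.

area ≈ 253.74

The third angle is ∠L = 180° − ∠K − ∠M = 36.40°.
Law of sines: |KM| = |ML|·sin L/sin K ≈ 21.218.
Law of sines: |LK| = |ML|·sin M/sin K ≈ 35.135.
Area = ½·|ML|·|KM|·sin M ≈ 253.74.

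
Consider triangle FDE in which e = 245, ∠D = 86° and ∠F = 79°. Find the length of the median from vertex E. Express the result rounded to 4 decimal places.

928.7449

The third angle is ∠E = 180° − ∠F − ∠D = 15.00°.
Law of sines: f = e·sin F/sin E ≈ 929.22.
Law of sines: d = e·sin D/sin E ≈ 944.3.
Median from E: ½√(2·f² + 2·d² − e²) ≈ 928.74.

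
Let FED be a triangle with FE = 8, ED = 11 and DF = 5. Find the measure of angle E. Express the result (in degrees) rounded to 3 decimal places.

By the law of cosines, cos E = (FE² + ED² − DF²) / (2·FE·ED) ≈ 0.90909, so ∠E ≈ 24.62°.

24.620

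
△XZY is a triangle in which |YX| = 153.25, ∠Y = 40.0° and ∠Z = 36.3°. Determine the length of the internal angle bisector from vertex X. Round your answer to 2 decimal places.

98.56

The third angle is ∠X = 180° − ∠Z − ∠Y = 103.70°.
Law of sines: |ZY| = |YX|·sin X/sin Z ≈ 251.5.
Law of sines: |XZ| = |YX|·sin Y/sin Z ≈ 166.39.
The bisector from X has length 2·|YX|·|XZ|·cos(∠X/2)/(|YX|+|XZ|) ≈ 98.559.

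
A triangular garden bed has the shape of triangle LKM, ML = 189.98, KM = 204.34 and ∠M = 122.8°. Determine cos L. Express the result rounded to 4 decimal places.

0.8683

By the law of cosines, LK² = KM² + ML² − 2·KM·ML·cos M = 1.1991e+05, so LK ≈ 346.27.
Law of cosines again: cos L = (ML² + LK² − KM²)/(2·ML·LK) ≈ 0.86831, so ∠L ≈ 29.74°.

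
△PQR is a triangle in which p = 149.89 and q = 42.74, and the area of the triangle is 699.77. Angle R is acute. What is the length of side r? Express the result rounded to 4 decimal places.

108.5846

From area = ½·p·q·sin R, we get sin R = 2·area/(p·q) ≈ 0.21846.
Taking the acute solution, ∠R ≈ 12.62°.
Law of cosines then gives r ≈ 108.58.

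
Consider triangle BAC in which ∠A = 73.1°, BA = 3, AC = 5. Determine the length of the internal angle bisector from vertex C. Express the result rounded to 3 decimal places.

By the law of cosines, CB² = BA² + AC² − 2·BA·AC·cos A = 25.279, so CB ≈ 5.0278.
Law of cosines again: cos C = (AC² + CB² − BA²)/(2·AC·CB) ≈ 0.82101, so ∠C ≈ 34.81°.
The bisector from C has length 2·AC·CB·cos(∠C/2)/(AC+CB) ≈ 4.7843.

t_C ≈ 4.784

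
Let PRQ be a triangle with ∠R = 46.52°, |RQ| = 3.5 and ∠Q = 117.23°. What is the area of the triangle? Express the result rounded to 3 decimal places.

area ≈ 14.122

The third angle is ∠P = 180° − ∠R − ∠Q = 16.25°.
Law of sines: |QP| = |RQ|·sin R/sin P ≈ 9.0757.
Law of sines: |PR| = |RQ|·sin Q/sin P ≈ 11.122.
Area = ½·|RQ|·|QP|·sin Q ≈ 14.122.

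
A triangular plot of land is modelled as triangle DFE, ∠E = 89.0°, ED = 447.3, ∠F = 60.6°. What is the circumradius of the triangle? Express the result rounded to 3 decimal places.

256.711

The third angle is ∠D = 180° − ∠F − ∠E = 30.40°.
Law of sines: FE = ED·sin D/sin F ≈ 259.81.
Law of sines: DF = ED·sin E/sin F ≈ 513.34.
Circumradius = ED/(2 sin F) ≈ 256.71.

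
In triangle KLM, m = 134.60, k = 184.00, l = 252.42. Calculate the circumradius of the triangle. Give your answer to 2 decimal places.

By the law of cosines, cos K = (l² + m² − k²) / (2·l·m) ≈ 0.70605, so ∠K ≈ 45.09°.
Circumradius = k/(2 sin K) ≈ 129.91.

129.91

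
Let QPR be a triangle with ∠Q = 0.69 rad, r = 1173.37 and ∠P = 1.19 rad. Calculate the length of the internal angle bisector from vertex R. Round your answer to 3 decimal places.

The third angle is ∠R = π − ∠Q − ∠P = 1.262 rad.
Law of sines: q = r·sin Q/sin R ≈ 784.08.
Law of sines: p = r·sin P/sin R ≈ 1143.6.
The bisector from R has length 2·q·p·cos(∠R/2)/(q+p) ≈ 751.27.

t_R ≈ 751.268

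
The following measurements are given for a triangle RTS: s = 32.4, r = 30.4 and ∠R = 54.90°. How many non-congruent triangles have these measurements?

s·sin R = 32.4·sin(54.90°) ≈ 26.51.
Since s sin R < r < s (26.51 < 30.4 < 32.4), two triangles exist.

2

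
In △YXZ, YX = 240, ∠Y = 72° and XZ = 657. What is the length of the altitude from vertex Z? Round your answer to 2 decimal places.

656.46

Law of sines: sin Z = YX·sin Y/XZ ≈ 0.34742.
Since XZ ≥ YX, only the acute value applies: ∠Z ≈ 20.33°.
Then ∠X = 180° − ∠Y − ∠Z ≈ 87.67°.
Law of sines gives ZY = XZ·sin X/sin Y ≈ 690.24.
Area = ½·XZ·YX·sin X ≈ 78775.
The altitude from Z has length 2·area/YX ≈ 656.46.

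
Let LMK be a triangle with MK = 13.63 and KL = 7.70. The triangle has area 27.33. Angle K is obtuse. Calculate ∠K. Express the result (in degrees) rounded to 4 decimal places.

From area = ½·MK·KL·sin K, we get sin K = 2·area/(MK·KL) ≈ 0.52081.
Taking the obtuse solution, ∠K ≈ 148.61°.

∠K ≈ 148.6131°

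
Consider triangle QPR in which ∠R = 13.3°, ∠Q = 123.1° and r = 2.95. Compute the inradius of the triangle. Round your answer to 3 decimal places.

0.970

The third angle is ∠P = 180° − ∠R − ∠Q = 43.60°.
Law of sines: q = r·sin Q/sin R ≈ 10.742.
Law of sines: p = r·sin P/sin R ≈ 8.8432.
Area = ½·r·q·sin P ≈ 10.927.
Semiperimeter s = (10.742+8.8432+2.95)/2 = 11.268.
Inradius = area/s = 10.927/11.268 ≈ 0.96976.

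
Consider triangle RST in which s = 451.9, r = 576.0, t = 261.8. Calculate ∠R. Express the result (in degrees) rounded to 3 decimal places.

104.445

By the law of cosines, cos R = (s² + t² − r²) / (2·s·t) ≈ -0.24945, so ∠R ≈ 104.44°.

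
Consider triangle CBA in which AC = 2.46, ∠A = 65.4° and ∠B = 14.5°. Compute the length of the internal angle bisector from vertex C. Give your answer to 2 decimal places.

t_C ≈ 2.48

The third angle is ∠C = 180° − ∠B − ∠A = 100.10°.
Law of sines: BA = AC·sin C/sin B ≈ 9.6728.
Law of sines: CB = AC·sin A/sin B ≈ 8.9333.
The bisector from C has length 2·AC·CB·cos(∠C/2)/(AC+CB) ≈ 2.4771.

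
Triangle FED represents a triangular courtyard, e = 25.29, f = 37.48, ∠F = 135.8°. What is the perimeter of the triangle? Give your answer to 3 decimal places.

perimeter ≈ 77.713

Law of sines: sin E = e·sin F/f ≈ 0.47042.
Since f ≥ e, only the acute value applies: ∠E ≈ 28.06°.
Then ∠D = 180° − ∠F − ∠E ≈ 16.14°.
Law of sines gives d = f·sin D/sin F ≈ 14.943.
Semiperimeter s = (37.48+25.29+14.943)/2 = 38.857.
Perimeter = 37.48 + 25.29 + 14.943 = 77.713.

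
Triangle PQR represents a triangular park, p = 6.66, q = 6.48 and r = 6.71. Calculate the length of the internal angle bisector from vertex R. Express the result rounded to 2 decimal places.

By the law of cosines, cos R = (p² + q² − r²) / (2·p·q) ≈ 0.47874, so ∠R ≈ 61.40°.
The bisector from R has length 2·p·q·cos(∠R/2)/(p+q) ≈ 5.6483.

5.65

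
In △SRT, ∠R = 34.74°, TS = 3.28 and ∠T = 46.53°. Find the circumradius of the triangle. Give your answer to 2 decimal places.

The third angle is ∠S = 180° − ∠R − ∠T = 98.73°.
Law of sines: RT = TS·sin S/sin R ≈ 5.6892.
Law of sines: SR = TS·sin T/sin R ≈ 4.1772.
Circumradius = TS/(2 sin R) ≈ 2.8779.

2.88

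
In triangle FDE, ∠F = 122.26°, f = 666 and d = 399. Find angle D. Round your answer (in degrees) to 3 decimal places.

Law of sines: sin D = d·sin F/f ≈ 0.50662.
Since f ≥ d, only the acute value applies: ∠D ≈ 30.44°.
Then ∠E = 180° − ∠F − ∠D ≈ 27.30°.

∠D ≈ 30.439°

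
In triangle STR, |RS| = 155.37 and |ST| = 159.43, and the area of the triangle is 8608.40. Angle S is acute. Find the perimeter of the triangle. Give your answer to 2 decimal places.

From area = ½·|RS|·|ST|·sin S, we get sin S = 2·area/(|RS|·|ST|) ≈ 0.69505.
Taking the acute solution, ∠S ≈ 44.03°.
Law of cosines then gives |TR| ≈ 118.07.
Perimeter = 118.07 + 155.37 + 159.43 = 432.87.

perimeter ≈ 432.87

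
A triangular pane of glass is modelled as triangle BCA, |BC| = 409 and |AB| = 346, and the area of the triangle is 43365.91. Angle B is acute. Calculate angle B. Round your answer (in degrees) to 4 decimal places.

37.7984

From area = ½·|AB|·|BC|·sin B, we get sin B = 2·area/(|AB|·|BC|) ≈ 0.61289.
Taking the acute solution, ∠B ≈ 37.80°.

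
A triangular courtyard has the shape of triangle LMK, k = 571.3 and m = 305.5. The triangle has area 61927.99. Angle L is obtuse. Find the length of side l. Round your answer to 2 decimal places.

815.87

From area = ½·m·k·sin L, we get sin L = 2·area/(m·k) ≈ 0.70965.
Taking the obtuse solution, ∠L ≈ 134.79°.
Law of cosines then gives l ≈ 815.87.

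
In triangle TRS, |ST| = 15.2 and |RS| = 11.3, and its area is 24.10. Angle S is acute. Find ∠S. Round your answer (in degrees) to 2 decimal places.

From area = ½·|RS|·|ST|·sin S, we get sin S = 2·area/(|RS|·|ST|) ≈ 0.28062.
Taking the acute solution, ∠S ≈ 16.30°.

∠S ≈ 16.30°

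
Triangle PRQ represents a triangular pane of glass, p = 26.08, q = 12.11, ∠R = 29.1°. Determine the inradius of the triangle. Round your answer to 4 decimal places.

By the law of cosines, r² = q² + p² − 2·q·p·cos R = 274.89, so r ≈ 16.58.
Area = ½·q·p·sin R ≈ 76.799.
Semiperimeter s = (26.08+16.58+12.11)/2 = 27.385.
Inradius = area/s = 76.799/27.385 ≈ 2.8044.

2.8044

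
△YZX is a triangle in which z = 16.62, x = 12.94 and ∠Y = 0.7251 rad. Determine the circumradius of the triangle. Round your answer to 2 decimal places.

By the law of cosines, y² = z² + x² − 2·z·x·cos Y = 121.75, so y ≈ 11.034.
Area = ½·z·x·sin Y ≈ 71.316.
Circumradius = y/(2 sin Y) ≈ 8.3186.

R ≈ 8.32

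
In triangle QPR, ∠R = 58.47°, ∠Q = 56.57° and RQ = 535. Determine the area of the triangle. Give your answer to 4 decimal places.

The third angle is ∠P = 180° − ∠R − ∠Q = 64.96°.
Law of sines: PR = RQ·sin Q/sin P ≈ 492.81.
Law of sines: QP = RQ·sin R/sin P ≈ 503.32.
Area = ½·RQ·PR·sin R ≈ 1.1236e+05.

area ≈ 112363.9605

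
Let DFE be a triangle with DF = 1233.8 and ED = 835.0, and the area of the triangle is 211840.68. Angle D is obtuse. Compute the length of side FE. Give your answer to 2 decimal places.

2024.26

From area = ½·ED·DF·sin D, we get sin D = 2·area/(ED·DF) ≈ 0.41125.
Taking the obtuse solution, ∠D ≈ 2.718 rad.
Law of cosines then gives FE ≈ 2024.3.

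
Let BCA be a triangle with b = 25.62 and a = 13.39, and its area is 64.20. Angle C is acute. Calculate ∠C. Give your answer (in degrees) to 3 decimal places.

∠C ≈ 21.980°

From area = ½·a·b·sin C, we get sin C = 2·area/(a·b) ≈ 0.37429.
Taking the acute solution, ∠C ≈ 21.98°.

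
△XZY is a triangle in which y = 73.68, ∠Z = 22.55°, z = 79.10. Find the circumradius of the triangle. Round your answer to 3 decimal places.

Law of sines: sin Y = y·sin Z/z ≈ 0.35721.
Since z ≥ y, only the acute value applies: ∠Y ≈ 20.93°.
Then ∠X = 180° − ∠Z − ∠Y ≈ 136.52°.
Law of sines gives x = z·sin X/sin Z ≈ 141.93.
Circumradius = z/(2 sin Z) ≈ 103.13.

R ≈ 103.132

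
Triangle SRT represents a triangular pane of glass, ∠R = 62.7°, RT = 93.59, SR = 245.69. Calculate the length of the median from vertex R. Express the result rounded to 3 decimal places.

150.179

By the law of cosines, TS² = SR² + RT² − 2·SR·RT·cos R = 48030, so TS ≈ 219.16.
Median from R: ½√(2·SR² + 2·RT² − TS²) ≈ 150.18.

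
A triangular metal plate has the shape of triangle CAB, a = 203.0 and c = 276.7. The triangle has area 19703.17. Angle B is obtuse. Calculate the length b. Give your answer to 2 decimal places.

444.78

From area = ½·c·a·sin B, we get sin B = 2·area/(c·a) ≈ 0.70155.
Taking the obtuse solution, ∠B ≈ 135.45°.
Law of cosines then gives b ≈ 444.78.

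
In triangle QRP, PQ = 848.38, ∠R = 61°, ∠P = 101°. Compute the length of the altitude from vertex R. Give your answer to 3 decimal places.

h_R ≈ 294.239

The third angle is ∠Q = 180° − ∠R − ∠P = 18.00°.
Law of sines: RP = PQ·sin Q/sin R ≈ 299.75.
Law of sines: QR = PQ·sin P/sin R ≈ 952.18.
Area = ½·PQ·RP·sin P ≈ 1.2481e+05.
The altitude from R has length 2·area/PQ ≈ 294.24.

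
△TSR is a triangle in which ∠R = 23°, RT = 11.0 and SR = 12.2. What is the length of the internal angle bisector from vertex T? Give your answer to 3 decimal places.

4.592

By the law of cosines, TS² = SR² + RT² − 2·SR·RT·cos R = 22.776, so TS ≈ 4.7725.
Law of cosines again: cos T = (RT² + TS² − SR²)/(2·RT·TS) ≈ -0.04823, so ∠T ≈ 92.76°.
The bisector from T has length 2·RT·TS·cos(∠T/2)/(RT+TS) ≈ 4.5922.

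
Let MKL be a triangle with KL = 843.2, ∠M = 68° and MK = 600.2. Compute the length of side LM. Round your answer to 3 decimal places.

858.320

Law of sines: sin L = MK·sin M/KL ≈ 0.65998.
Since KL ≥ MK, only the acute value applies: ∠L ≈ 41.30°.
Then ∠K = 180° − ∠M − ∠L ≈ 70.70°.
Law of sines gives LM = KL·sin K/sin M ≈ 858.32.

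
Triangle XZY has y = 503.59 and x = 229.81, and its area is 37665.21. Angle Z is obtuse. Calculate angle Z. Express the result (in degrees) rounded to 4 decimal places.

From area = ½·y·x·sin Z, we get sin Z = 2·area/(y·x) ≈ 0.65092.
Taking the obtuse solution, ∠Z ≈ 139.39°.

∠Z ≈ 139.3894°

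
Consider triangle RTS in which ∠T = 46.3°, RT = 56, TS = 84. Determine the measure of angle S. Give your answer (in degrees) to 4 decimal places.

∠S ≈ 41.7816°

By the law of cosines, SR² = RT² + TS² − 2·RT·TS·cos T = 3692.2, so SR ≈ 60.763.
Law of cosines again: cos S = (TS² + SR² − RT²)/(2·TS·SR) ≈ 0.74569, so ∠S ≈ 41.78°.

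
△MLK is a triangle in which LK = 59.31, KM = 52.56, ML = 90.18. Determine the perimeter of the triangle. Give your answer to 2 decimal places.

Perimeter = 59.31 + 52.56 + 90.18 = 202.05.

perimeter ≈ 202.05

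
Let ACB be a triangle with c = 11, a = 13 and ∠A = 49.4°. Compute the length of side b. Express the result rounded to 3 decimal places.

Law of sines: sin C = c·sin A/a ≈ 0.64246.
Since a ≥ c, only the acute value applies: ∠C ≈ 39.98°.
Then ∠B = 180° − ∠A − ∠C ≈ 90.62°.
Law of sines gives b = a·sin B/sin A ≈ 17.121.

17.121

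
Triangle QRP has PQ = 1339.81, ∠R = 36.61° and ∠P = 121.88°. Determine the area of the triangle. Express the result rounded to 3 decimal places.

The third angle is ∠Q = 180° − ∠R − ∠P = 21.51°.
Law of sines: RP = PQ·sin Q/sin R ≈ 823.76.
Law of sines: QR = PQ·sin P/sin R ≈ 1907.7.
Area = ½·PQ·RP·sin P ≈ 4.686e+05.

area ≈ 468597.147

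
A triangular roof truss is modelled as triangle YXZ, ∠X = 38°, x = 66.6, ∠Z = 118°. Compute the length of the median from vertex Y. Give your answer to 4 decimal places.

The third angle is ∠Y = 180° − ∠X − ∠Z = 24.00°.
Law of sines: y = x·sin Y/sin X ≈ 43.999.
Law of sines: z = x·sin Z/sin X ≈ 95.514.
Median from Y: ½√(2·x² + 2·z² − y²) ≈ 79.343.

79.3427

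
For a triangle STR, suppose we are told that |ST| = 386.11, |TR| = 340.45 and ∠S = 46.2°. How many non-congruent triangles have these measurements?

2

|ST|·sin S = 386.11·sin(46.2°) ≈ 278.7.
Since |ST| sin S < |TR| < |ST| (278.7 < 340.45 < 386.11), two triangles exist.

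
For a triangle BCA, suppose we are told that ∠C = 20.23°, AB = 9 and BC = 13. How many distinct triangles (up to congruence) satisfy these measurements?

BC·sin C = 13·sin(20.23°) ≈ 4.495.
Since BC sin C < AB < BC (4.495 < 9 < 13), two triangles exist.

2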